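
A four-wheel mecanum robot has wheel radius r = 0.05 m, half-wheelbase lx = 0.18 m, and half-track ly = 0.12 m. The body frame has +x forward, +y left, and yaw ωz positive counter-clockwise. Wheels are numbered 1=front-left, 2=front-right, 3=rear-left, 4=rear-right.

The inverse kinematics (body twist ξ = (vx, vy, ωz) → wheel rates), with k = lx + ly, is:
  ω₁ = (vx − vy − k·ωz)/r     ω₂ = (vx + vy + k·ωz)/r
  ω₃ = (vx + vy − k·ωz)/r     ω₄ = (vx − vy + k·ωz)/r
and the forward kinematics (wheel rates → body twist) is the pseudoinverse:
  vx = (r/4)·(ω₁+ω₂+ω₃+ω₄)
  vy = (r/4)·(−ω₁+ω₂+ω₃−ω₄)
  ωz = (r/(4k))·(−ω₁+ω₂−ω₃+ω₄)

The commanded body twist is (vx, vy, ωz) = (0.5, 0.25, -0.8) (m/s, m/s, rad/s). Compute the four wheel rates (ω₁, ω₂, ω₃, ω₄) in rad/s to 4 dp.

(9.8000, 10.2000, 19.8000, 0.2000)

k = lx + ly = 0.18 + 0.12 = 0.3000;  k·ωz = 0.3000·-0.8 = -0.2400
ω₁ (FL) = (vx − vy − k·ωz)/r = 0.4900/0.05 = 9.8000
ω₂ (FR) = (vx + vy + k·ωz)/r = 0.5100/0.05 = 10.2000
ω₃ (RL) = (vx + vy − k·ωz)/r = 0.9900/0.05 = 19.8000
ω₄ (RR) = (vx − vy + k·ωz)/r = 0.0100/0.05 = 0.2000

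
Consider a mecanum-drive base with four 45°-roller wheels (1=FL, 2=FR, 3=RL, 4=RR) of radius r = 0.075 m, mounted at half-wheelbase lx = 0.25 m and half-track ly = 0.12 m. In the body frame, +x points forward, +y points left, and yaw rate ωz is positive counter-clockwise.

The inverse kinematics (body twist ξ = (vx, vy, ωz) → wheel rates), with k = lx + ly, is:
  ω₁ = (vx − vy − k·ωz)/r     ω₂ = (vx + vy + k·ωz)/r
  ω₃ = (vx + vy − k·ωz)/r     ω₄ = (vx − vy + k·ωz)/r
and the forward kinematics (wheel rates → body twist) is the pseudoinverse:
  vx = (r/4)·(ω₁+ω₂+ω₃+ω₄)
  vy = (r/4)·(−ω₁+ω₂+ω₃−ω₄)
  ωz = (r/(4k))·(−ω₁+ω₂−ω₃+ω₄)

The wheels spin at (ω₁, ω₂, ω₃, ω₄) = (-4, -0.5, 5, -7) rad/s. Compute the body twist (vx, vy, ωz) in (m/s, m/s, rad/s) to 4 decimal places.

k = lx + ly = 0.25 + 0.12 = 0.3700
ω₁+ω₂+ω₃+ω₄ = -6.5000  →  vx = (0.075/4)·-6.5000 = -0.1219
−ω₁+ω₂+ω₃−ω₄ = 15.5000  →  vy = (0.075/4)·15.5000 = 0.2906
−ω₁+ω₂−ω₃+ω₄ = -8.5000  →  ωz = (0.075/1.4800)·-8.5000 = -0.4307

(-0.1219, 0.2906, -0.4307)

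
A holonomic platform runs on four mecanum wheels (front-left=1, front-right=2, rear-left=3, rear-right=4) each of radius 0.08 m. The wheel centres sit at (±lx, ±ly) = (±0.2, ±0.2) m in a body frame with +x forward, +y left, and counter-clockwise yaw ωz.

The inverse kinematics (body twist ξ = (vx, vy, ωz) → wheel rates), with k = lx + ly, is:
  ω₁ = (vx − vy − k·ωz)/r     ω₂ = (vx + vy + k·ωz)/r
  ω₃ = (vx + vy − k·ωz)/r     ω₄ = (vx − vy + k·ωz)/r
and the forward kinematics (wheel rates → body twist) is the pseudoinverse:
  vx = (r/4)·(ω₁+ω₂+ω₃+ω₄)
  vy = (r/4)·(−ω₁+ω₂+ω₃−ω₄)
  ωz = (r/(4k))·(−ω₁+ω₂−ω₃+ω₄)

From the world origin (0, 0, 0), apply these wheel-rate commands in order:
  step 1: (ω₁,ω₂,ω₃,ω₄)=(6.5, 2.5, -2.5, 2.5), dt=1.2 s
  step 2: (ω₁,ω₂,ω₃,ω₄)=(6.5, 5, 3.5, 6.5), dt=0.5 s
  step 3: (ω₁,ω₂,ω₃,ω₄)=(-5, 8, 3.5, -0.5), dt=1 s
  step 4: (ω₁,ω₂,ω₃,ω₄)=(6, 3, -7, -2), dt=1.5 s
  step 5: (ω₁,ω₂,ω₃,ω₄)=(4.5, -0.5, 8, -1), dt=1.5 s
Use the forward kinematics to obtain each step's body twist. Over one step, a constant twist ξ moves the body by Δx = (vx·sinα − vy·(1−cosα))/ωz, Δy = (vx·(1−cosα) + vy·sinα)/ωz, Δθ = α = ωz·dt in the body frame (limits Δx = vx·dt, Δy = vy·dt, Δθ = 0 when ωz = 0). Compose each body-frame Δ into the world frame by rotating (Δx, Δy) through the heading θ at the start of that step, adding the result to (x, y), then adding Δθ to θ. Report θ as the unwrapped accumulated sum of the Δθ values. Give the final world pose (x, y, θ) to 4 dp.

step 1: ξ=(vx,vy,ωz)=(0.1800, -0.1800, 0.0500), dt=1.2 → body Δ=(0.2223, -0.2094, 0.0600) → world pose (0.2223, -0.2094, 0.0600)
step 2: ξ=(vx,vy,ωz)=(0.4300, -0.0900, 0.0750), dt=0.5 → body Δ=(0.2158, -0.0410, 0.0375) → world pose (0.4402, -0.2373, 0.0975)
step 3: ξ=(vx,vy,ωz)=(0.1200, 0.3400, 0.4500), dt=1.0 → body Δ=(0.0408, 0.3552, 0.4500) → world pose (0.4462, 0.1201, 0.5475)
step 4: ξ=(vx,vy,ωz)=(0.0000, -0.1600, 0.1000), dt=1.5 → body Δ=(0.0180, -0.2391, 0.1500) → world pose (0.5860, -0.0747, 0.6975)
step 5: ξ=(vx,vy,ωz)=(0.2200, 0.0800, -0.7000), dt=1.5 → body Δ=(0.3300, -0.0588, -1.0500) → world pose (0.8767, 0.0923, -0.3525)

(0.8767, 0.0923, -0.3525)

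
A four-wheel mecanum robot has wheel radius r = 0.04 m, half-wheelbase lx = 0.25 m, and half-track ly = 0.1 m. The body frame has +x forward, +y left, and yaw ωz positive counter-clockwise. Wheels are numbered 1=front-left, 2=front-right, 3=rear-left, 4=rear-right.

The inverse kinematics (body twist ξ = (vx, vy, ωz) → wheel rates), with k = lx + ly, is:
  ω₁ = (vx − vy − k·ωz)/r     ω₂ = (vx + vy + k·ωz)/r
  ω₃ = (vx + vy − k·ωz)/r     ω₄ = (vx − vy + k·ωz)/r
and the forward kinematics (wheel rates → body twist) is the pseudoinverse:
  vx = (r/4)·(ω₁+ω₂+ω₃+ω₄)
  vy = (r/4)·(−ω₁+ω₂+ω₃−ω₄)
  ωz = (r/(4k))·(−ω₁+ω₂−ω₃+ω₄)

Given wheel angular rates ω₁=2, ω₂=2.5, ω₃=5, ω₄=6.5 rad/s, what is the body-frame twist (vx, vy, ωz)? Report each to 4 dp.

k = lx + ly = 0.25 + 0.1 = 0.3500
ω₁+ω₂+ω₃+ω₄ = 16.0000  →  vx = (0.04/4)·16.0000 = 0.1600
−ω₁+ω₂+ω₃−ω₄ = -1.0000  →  vy = (0.04/4)·-1.0000 = -0.0100
−ω₁+ω₂−ω₃+ω₄ = 2.0000  →  ωz = (0.04/1.4000)·2.0000 = 0.0571

(0.1600, -0.0100, 0.0571)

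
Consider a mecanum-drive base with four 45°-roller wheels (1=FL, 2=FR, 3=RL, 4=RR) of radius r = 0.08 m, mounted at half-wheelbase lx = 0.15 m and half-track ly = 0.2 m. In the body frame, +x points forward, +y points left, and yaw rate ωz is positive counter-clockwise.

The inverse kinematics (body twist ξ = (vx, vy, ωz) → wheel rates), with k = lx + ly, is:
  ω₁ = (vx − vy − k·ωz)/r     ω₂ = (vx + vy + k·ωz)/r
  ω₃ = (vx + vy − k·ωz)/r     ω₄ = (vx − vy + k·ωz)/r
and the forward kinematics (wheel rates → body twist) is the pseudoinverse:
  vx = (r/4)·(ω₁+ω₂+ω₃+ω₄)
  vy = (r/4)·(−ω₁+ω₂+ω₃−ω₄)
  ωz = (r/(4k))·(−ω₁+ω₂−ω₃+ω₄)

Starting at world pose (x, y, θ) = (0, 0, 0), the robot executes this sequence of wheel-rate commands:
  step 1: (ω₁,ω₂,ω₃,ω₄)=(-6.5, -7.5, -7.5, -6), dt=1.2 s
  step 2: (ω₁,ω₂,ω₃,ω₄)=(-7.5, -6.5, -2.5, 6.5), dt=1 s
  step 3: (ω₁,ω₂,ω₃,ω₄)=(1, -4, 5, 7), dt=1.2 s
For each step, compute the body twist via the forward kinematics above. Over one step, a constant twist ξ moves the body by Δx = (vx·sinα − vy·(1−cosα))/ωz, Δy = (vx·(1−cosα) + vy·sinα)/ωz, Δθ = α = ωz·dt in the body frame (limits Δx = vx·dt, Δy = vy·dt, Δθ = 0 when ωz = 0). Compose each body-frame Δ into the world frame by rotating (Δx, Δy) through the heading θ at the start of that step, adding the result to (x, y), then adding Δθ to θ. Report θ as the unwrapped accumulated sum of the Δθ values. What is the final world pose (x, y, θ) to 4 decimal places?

(-0.5267, -0.3262, 0.4000)

step 1: ξ=(vx,vy,ωz)=(-0.5500, -0.0500, 0.0286), dt=1.2 → body Δ=(-0.6588, -0.0713, 0.0343) → world pose (-0.6588, -0.0713, 0.0343)
step 2: ξ=(vx,vy,ωz)=(-0.2000, -0.1600, 0.5714), dt=1.0 → body Δ=(-0.1448, -0.2070, 0.5714) → world pose (-0.7965, -0.2832, 0.6057)
step 3: ξ=(vx,vy,ωz)=(0.1800, -0.1400, -0.1714), dt=1.2 → body Δ=(0.1973, -0.1890, -0.2057) → world pose (-0.5267, -0.3262, 0.4000)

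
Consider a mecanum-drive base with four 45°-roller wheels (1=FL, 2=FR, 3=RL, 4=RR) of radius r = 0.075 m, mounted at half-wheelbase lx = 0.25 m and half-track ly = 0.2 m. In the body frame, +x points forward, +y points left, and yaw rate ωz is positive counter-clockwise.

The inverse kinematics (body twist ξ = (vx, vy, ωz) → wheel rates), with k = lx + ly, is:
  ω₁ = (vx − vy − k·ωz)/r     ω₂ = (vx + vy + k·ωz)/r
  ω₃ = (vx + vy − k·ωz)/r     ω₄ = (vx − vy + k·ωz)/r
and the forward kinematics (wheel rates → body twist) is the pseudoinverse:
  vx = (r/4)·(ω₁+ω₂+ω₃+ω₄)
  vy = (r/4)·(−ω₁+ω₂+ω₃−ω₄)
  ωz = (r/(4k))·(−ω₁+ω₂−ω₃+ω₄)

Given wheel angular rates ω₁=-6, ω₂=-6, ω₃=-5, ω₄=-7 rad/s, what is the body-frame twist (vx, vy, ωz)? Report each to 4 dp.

(-0.4500, 0.0375, -0.0833)

k = lx + ly = 0.25 + 0.2 = 0.4500
ω₁+ω₂+ω₃+ω₄ = -24.0000  →  vx = (0.075/4)·-24.0000 = -0.4500
−ω₁+ω₂+ω₃−ω₄ = 2.0000  →  vy = (0.075/4)·2.0000 = 0.0375
−ω₁+ω₂−ω₃+ω₄ = -2.0000  →  ωz = (0.075/1.8000)·-2.0000 = -0.0833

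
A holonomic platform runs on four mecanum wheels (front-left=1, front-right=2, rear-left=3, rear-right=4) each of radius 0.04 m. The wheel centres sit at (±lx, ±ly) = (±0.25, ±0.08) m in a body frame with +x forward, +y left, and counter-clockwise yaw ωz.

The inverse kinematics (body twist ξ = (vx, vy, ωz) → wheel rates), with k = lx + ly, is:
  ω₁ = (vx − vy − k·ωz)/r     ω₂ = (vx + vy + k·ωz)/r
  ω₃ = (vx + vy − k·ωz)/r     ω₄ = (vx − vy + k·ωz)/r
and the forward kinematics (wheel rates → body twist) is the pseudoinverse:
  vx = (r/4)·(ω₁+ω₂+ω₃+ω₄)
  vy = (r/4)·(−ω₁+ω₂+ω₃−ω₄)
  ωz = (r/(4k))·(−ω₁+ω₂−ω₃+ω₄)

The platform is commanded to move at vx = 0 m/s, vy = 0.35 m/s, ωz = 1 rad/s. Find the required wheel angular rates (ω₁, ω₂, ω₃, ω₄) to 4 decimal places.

(-17.0000, 17.0000, 0.5000, -0.5000)

k = lx + ly = 0.25 + 0.08 = 0.3300;  k·ωz = 0.3300·1 = 0.3300
ω₁ (FL) = (vx − vy − k·ωz)/r = -0.6800/0.04 = -17.0000
ω₂ (FR) = (vx + vy + k·ωz)/r = 0.6800/0.04 = 17.0000
ω₃ (RL) = (vx + vy − k·ωz)/r = 0.0200/0.04 = 0.5000
ω₄ (RR) = (vx − vy + k·ωz)/r = -0.0200/0.04 = -0.5000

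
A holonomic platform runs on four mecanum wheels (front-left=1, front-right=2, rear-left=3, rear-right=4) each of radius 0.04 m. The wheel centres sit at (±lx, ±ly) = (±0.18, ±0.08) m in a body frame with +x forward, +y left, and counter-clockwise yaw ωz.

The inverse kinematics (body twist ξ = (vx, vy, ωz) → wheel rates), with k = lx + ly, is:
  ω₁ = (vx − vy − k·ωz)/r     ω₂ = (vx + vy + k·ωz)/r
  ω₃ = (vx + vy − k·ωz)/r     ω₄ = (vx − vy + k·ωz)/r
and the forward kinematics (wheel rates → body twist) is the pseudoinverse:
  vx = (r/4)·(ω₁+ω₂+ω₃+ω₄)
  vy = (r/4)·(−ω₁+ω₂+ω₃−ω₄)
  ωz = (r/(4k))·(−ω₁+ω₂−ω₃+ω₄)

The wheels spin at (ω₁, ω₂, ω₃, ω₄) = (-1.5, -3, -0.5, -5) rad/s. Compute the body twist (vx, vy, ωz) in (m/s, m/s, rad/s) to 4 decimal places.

k = lx + ly = 0.18 + 0.08 = 0.2600
ω₁+ω₂+ω₃+ω₄ = -10.0000  →  vx = (0.04/4)·-10.0000 = -0.1000
−ω₁+ω₂+ω₃−ω₄ = 3.0000  →  vy = (0.04/4)·3.0000 = 0.0300
−ω₁+ω₂−ω₃+ω₄ = -6.0000  →  ωz = (0.04/1.0400)·-6.0000 = -0.2308

(-0.1000, 0.0300, -0.2308)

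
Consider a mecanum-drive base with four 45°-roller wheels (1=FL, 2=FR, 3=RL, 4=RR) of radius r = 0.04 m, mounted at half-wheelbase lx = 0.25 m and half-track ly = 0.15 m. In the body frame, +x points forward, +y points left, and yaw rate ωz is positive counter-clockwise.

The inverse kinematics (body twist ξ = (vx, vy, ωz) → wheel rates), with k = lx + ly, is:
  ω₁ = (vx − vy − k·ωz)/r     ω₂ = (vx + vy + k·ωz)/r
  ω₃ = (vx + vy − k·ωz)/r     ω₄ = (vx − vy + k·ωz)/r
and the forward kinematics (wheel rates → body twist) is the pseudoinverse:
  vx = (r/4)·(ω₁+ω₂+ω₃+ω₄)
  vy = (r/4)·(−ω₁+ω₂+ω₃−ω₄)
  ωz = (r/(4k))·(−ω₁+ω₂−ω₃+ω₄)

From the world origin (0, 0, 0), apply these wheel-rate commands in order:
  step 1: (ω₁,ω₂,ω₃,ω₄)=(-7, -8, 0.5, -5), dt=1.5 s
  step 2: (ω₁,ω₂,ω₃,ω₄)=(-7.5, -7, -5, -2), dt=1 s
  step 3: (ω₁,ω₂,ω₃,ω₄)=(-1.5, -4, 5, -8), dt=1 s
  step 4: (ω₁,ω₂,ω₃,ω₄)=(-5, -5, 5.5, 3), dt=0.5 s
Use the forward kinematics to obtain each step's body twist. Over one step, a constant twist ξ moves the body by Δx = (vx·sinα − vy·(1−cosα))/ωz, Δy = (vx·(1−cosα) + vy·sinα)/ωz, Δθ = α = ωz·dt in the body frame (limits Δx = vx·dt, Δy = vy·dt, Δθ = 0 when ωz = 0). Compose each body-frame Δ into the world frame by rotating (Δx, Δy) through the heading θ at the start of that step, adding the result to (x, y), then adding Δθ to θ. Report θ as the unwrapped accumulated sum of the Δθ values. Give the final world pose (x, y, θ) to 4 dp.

(-0.5403, 0.2621, -0.5750)

step 1: ξ=(vx,vy,ωz)=(-0.1950, 0.0450, -0.1625), dt=1.5 → body Δ=(-0.2814, 0.1023, -0.2437) → world pose (-0.2814, 0.1023, -0.2437)
step 2: ξ=(vx,vy,ωz)=(-0.2150, -0.0250, 0.0875), dt=1.0 → body Δ=(-0.2136, -0.0344, 0.0875) → world pose (-0.4970, 0.1205, -0.1562)
step 3: ξ=(vx,vy,ωz)=(-0.0850, 0.1050, -0.3875), dt=1.0 → body Δ=(-0.0628, 0.1187, -0.3875) → world pose (-0.5406, 0.2475, -0.5437)
step 4: ξ=(vx,vy,ωz)=(-0.0150, 0.0250, -0.0625), dt=0.5 → body Δ=(-0.0073, 0.0126, -0.0312) → world pose (-0.5403, 0.2621, -0.5750)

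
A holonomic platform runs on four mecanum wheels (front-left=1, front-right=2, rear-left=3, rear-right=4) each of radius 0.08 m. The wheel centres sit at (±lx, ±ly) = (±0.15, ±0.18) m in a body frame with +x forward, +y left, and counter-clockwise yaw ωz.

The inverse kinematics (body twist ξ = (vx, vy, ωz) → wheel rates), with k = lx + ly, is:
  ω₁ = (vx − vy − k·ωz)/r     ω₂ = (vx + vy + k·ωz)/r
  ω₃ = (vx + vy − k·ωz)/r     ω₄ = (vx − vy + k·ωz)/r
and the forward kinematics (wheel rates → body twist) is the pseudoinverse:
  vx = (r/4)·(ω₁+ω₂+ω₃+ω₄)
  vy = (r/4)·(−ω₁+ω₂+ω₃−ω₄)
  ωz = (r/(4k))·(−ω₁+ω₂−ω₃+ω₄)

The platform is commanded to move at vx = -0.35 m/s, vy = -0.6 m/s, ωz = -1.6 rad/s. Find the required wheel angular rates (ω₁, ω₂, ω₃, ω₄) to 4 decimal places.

k = lx + ly = 0.15 + 0.18 = 0.3300;  k·ωz = 0.3300·-1.6 = -0.5280
ω₁ (FL) = (vx − vy − k·ωz)/r = 0.7780/0.08 = 9.7250
ω₂ (FR) = (vx + vy + k·ωz)/r = -1.4780/0.08 = -18.4750
ω₃ (RL) = (vx + vy − k·ωz)/r = -0.4220/0.08 = -5.2750
ω₄ (RR) = (vx − vy + k·ωz)/r = -0.2780/0.08 = -3.4750

(9.7250, -18.4750, -5.2750, -3.4750)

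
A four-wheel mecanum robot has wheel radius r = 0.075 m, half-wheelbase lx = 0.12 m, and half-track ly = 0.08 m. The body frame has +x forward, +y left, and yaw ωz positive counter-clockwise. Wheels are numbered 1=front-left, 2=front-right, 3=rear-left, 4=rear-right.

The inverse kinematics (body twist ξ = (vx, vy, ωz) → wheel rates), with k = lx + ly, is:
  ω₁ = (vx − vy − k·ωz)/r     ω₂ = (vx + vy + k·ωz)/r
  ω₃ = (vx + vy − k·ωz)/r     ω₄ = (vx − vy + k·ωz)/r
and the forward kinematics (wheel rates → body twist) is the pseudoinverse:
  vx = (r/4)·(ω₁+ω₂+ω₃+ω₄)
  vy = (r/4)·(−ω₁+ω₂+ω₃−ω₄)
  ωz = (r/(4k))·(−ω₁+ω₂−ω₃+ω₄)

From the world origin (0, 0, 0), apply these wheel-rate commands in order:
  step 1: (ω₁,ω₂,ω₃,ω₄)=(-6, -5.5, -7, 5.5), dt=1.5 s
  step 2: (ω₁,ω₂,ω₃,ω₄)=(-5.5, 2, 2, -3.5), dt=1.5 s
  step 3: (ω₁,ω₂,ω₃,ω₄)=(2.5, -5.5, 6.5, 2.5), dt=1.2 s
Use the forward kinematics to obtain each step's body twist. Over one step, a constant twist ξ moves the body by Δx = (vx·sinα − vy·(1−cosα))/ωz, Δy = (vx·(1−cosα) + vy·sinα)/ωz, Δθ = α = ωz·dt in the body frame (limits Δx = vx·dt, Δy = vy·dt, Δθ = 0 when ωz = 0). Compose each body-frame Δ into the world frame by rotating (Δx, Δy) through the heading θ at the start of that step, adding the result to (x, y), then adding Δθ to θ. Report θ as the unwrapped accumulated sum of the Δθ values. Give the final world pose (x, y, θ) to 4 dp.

step 1: ξ=(vx,vy,ωz)=(-0.2437, -0.2250, 1.2187), dt=1.5 → body Δ=(0.0382, -0.4294, 1.8281) → world pose (0.0382, -0.4294, 1.8281)
step 2: ξ=(vx,vy,ωz)=(-0.0938, 0.2437, 0.1875), dt=1.5 → body Δ=(-0.1899, 0.3412, 0.2812) → world pose (-0.2434, -0.6999, 2.1094)
step 3: ξ=(vx,vy,ωz)=(0.1125, -0.0750, -1.1250), dt=1.2 → body Δ=(0.0455, -0.1431, -1.3500) → world pose (-0.1439, -0.5874, 0.7594)

(-0.1439, -0.5874, 0.7594)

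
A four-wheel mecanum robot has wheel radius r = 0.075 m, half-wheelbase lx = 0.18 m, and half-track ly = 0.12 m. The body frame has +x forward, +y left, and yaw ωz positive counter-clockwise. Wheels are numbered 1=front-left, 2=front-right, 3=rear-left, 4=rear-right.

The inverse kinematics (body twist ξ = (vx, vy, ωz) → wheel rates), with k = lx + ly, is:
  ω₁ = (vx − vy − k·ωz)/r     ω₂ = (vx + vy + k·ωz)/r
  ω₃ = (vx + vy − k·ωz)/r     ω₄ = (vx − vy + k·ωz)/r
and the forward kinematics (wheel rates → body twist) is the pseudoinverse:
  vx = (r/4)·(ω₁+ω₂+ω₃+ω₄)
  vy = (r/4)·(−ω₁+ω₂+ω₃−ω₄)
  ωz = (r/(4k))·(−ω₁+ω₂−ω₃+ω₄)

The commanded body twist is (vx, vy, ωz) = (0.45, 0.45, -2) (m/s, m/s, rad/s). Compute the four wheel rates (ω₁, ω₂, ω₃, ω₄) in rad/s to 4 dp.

(8.0000, 4.0000, 20.0000, -8.0000)

k = lx + ly = 0.18 + 0.12 = 0.3000;  k·ωz = 0.3000·-2 = -0.6000
ω₁ (FL) = (vx − vy − k·ωz)/r = 0.6000/0.075 = 8.0000
ω₂ (FR) = (vx + vy + k·ωz)/r = 0.3000/0.075 = 4.0000
ω₃ (RL) = (vx + vy − k·ωz)/r = 1.5000/0.075 = 20.0000
ω₄ (RR) = (vx − vy + k·ωz)/r = -0.6000/0.075 = -8.0000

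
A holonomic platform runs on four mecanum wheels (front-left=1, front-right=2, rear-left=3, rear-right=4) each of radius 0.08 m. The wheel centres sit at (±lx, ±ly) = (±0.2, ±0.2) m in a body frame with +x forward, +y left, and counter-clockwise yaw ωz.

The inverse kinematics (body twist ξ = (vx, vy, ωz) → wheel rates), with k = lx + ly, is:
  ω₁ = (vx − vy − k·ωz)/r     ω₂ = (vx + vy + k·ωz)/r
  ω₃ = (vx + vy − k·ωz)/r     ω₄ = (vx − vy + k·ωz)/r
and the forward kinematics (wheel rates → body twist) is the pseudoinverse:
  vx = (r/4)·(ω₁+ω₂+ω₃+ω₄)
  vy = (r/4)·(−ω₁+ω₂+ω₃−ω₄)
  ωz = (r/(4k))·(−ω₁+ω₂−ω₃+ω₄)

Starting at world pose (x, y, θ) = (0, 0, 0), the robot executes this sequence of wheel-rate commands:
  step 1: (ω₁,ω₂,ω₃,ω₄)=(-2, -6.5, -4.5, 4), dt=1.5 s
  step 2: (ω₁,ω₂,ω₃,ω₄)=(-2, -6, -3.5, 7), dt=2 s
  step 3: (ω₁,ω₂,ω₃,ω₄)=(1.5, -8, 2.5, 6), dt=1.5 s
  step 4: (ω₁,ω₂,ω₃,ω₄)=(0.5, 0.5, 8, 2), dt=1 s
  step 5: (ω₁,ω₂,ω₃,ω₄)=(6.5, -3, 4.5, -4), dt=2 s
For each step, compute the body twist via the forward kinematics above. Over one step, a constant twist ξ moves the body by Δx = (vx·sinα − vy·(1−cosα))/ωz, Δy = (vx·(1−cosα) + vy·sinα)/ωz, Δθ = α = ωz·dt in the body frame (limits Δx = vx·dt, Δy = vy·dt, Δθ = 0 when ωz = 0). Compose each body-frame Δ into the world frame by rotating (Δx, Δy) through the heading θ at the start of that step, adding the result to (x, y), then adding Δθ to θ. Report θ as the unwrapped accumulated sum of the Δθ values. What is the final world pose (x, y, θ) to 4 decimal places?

step 1: ξ=(vx,vy,ωz)=(-0.1800, -0.2600, 0.2000), dt=1.5 → body Δ=(-0.2079, -0.4244, 0.3000) → world pose (-0.2079, -0.4244, 0.3000)
step 2: ξ=(vx,vy,ωz)=(-0.0900, -0.2900, 0.3250), dt=2.0 → body Δ=(0.0144, -0.5965, 0.6500) → world pose (-0.0179, -0.9900, 0.9500)
step 3: ξ=(vx,vy,ωz)=(0.0400, -0.2600, -0.3000), dt=1.5 → body Δ=(-0.0283, -0.3902, -0.4500) → world pose (0.2831, -1.2400, 0.5000)
step 4: ξ=(vx,vy,ωz)=(0.2200, 0.1200, -0.3000), dt=1.0 → body Δ=(0.2346, 0.0855, -0.3000) → world pose (0.4480, -1.0525, 0.2000)
step 5: ξ=(vx,vy,ωz)=(0.0800, -0.0200, -0.9000), dt=2.0 → body Δ=(0.0593, -0.1307, -1.8000) → world pose (0.5320, -1.1689, -1.6000)

(0.5320, -1.1689, -1.6000)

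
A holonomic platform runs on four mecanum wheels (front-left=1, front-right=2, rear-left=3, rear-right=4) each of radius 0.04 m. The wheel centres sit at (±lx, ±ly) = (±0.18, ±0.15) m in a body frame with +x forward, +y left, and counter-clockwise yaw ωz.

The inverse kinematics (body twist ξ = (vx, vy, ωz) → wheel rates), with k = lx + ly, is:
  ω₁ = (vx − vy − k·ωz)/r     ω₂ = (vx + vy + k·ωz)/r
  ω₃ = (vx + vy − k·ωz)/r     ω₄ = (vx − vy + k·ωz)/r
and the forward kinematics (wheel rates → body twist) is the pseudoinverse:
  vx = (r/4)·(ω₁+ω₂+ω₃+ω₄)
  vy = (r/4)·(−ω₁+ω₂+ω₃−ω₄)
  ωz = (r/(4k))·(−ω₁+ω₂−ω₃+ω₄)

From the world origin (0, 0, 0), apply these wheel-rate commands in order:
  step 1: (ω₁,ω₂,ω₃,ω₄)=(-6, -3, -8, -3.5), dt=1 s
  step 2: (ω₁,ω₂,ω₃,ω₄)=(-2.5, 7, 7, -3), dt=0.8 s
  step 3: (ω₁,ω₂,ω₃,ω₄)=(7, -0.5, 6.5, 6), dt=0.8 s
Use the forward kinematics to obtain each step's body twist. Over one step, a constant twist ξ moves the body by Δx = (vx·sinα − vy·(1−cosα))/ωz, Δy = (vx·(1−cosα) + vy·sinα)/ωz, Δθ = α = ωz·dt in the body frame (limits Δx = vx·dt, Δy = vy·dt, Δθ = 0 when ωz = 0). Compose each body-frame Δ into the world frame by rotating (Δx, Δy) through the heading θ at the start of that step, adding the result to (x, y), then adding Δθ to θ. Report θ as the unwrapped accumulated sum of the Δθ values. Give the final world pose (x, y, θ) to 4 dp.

step 1: ξ=(vx,vy,ωz)=(-0.2050, -0.0150, 0.2273), dt=1.0 → body Δ=(-0.2015, -0.0381, 0.2273) → world pose (-0.2015, -0.0381, 0.2273)
step 2: ξ=(vx,vy,ωz)=(0.0850, 0.1950, -0.0152), dt=0.8 → body Δ=(0.0689, 0.1556, -0.0121) → world pose (-0.1694, 0.1291, 0.2152)
step 3: ξ=(vx,vy,ωz)=(0.1900, -0.0700, -0.2424), dt=0.8 → body Δ=(0.1456, -0.0703, -0.1939) → world pose (-0.0121, 0.0914, 0.0212)

(-0.0121, 0.0914, 0.0212)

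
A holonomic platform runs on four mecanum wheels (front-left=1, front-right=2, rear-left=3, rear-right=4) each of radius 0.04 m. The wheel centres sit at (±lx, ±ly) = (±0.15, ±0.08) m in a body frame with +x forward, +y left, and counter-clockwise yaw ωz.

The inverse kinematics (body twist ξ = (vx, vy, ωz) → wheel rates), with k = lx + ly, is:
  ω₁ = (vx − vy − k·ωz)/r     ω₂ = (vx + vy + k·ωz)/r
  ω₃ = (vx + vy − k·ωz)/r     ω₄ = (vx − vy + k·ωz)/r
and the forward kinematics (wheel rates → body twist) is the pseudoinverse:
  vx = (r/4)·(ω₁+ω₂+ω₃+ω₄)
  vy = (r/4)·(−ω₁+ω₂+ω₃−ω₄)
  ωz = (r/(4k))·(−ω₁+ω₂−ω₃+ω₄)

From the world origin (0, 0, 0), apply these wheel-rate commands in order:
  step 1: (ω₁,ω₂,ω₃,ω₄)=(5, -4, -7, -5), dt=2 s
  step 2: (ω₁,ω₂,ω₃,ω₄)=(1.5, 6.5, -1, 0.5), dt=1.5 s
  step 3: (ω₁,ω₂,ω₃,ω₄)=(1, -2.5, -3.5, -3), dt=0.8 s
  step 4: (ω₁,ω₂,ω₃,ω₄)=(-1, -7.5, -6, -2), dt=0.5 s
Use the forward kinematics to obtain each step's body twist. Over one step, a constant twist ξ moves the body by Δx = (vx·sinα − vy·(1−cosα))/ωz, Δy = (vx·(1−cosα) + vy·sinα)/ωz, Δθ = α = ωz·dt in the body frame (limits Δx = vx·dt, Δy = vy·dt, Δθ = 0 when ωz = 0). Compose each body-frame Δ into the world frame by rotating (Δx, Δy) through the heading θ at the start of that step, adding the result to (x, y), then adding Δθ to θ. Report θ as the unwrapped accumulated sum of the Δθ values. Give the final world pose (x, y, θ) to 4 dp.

(-0.3129, -0.1771, -0.3435)

step 1: ξ=(vx,vy,ωz)=(-0.1100, -0.1100, -0.3043), dt=2.0 → body Δ=(-0.2716, -0.1417, -0.6087) → world pose (-0.2716, -0.1417, -0.6087)
step 2: ξ=(vx,vy,ωz)=(0.0750, 0.0350, 0.2826), dt=1.5 → body Δ=(0.0982, 0.0744, 0.4239) → world pose (-0.1485, -0.1368, -0.1848)
step 3: ξ=(vx,vy,ωz)=(-0.0800, -0.0400, -0.1304), dt=0.8 → body Δ=(-0.0656, -0.0286, -0.1043) → world pose (-0.2181, -0.1529, -0.2891)
step 4: ξ=(vx,vy,ωz)=(-0.1650, -0.1050, -0.1087), dt=0.5 → body Δ=(-0.0839, -0.0502, -0.0543) → world pose (-0.3129, -0.1771, -0.3435)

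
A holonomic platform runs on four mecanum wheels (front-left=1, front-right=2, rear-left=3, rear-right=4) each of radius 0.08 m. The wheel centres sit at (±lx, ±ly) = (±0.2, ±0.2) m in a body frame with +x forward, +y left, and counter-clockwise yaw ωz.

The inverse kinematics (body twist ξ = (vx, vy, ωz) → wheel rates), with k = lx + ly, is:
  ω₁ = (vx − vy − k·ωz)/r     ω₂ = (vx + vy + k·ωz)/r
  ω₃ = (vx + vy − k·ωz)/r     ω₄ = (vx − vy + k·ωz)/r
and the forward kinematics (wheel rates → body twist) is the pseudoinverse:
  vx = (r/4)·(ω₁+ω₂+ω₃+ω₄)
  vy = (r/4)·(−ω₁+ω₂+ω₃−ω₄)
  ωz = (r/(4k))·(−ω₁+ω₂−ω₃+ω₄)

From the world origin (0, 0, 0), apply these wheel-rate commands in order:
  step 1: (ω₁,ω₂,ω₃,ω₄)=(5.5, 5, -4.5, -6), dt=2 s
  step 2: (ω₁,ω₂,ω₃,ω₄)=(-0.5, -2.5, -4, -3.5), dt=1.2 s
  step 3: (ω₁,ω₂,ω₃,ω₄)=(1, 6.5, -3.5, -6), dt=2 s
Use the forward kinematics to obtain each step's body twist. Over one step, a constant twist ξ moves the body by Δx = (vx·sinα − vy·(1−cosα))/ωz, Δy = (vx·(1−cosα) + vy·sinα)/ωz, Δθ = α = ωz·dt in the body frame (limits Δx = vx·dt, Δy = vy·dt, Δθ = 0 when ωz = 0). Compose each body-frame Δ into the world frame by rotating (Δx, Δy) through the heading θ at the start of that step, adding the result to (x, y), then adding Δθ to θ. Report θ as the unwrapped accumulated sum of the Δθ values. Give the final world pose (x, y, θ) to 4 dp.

(-0.2894, 0.3695, 0.0100)

step 1: ξ=(vx,vy,ωz)=(0.0000, 0.0200, -0.1000), dt=2.0 → body Δ=(0.0040, 0.0397, -0.2000) → world pose (0.0040, 0.0397, -0.2000)
step 2: ξ=(vx,vy,ωz)=(-0.2100, -0.0500, -0.0750), dt=1.2 → body Δ=(-0.2544, -0.0486, -0.0900) → world pose (-0.2550, 0.0426, -0.2900)
step 3: ξ=(vx,vy,ωz)=(-0.0400, 0.1600, 0.1500), dt=2.0 → body Δ=(-0.1264, 0.3033, 0.3000) → world pose (-0.2894, 0.3695, 0.0100)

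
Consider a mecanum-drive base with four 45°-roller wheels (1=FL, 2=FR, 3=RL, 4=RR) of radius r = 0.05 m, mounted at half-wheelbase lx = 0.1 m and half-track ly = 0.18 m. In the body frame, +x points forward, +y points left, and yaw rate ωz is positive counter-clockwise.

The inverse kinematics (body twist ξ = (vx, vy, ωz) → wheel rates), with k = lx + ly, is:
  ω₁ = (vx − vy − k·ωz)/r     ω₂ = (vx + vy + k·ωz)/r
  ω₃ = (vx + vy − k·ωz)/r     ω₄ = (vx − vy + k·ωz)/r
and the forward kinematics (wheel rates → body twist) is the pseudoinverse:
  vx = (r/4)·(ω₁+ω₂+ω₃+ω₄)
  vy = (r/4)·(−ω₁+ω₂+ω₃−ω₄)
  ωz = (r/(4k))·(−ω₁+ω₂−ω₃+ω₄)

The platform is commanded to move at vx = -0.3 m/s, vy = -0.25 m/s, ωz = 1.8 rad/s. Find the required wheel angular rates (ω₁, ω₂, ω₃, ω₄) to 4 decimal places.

(-11.0800, -0.9200, -21.0800, 9.0800)

k = lx + ly = 0.1 + 0.18 = 0.2800;  k·ωz = 0.2800·1.8 = 0.5040
ω₁ (FL) = (vx − vy − k·ωz)/r = -0.5540/0.05 = -11.0800
ω₂ (FR) = (vx + vy + k·ωz)/r = -0.0460/0.05 = -0.9200
ω₃ (RL) = (vx + vy − k·ωz)/r = -1.0540/0.05 = -21.0800
ω₄ (RR) = (vx − vy + k·ωz)/r = 0.4540/0.05 = 9.0800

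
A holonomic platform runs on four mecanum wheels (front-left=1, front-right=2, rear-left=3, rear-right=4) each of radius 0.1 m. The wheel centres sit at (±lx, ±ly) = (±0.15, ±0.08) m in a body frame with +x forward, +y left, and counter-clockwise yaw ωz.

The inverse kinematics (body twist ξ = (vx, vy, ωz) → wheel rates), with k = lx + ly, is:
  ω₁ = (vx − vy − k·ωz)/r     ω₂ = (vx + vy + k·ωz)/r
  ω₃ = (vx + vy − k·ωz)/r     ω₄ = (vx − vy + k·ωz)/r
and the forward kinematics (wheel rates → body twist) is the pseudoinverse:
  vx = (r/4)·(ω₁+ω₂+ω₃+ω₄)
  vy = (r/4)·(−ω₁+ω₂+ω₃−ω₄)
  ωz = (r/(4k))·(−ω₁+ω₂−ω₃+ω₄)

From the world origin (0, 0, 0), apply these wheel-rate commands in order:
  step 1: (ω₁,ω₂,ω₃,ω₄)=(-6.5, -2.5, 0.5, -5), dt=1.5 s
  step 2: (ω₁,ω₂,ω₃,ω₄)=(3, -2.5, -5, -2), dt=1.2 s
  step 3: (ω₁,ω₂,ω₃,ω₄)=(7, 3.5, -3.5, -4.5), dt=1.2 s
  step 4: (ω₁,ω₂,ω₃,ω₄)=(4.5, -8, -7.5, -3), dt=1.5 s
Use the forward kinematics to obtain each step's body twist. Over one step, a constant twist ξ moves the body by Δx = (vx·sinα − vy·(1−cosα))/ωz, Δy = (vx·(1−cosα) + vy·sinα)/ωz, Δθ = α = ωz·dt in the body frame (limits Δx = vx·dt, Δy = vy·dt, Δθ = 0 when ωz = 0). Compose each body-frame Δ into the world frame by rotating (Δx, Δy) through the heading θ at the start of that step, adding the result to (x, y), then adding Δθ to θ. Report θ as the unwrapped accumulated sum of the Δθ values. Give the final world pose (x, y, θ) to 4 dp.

(-1.2057, 0.7691, -2.4620)

step 1: ξ=(vx,vy,ωz)=(-0.3375, 0.2375, -0.1630), dt=1.5 → body Δ=(-0.4579, 0.4143, -0.2446) → world pose (-0.4579, 0.4143, -0.2446)
step 2: ξ=(vx,vy,ωz)=(-0.1625, -0.2125, -0.2717), dt=1.2 → body Δ=(-0.2328, -0.2190, -0.3261) → world pose (-0.7367, 0.2582, -0.5707)
step 3: ξ=(vx,vy,ωz)=(0.0625, -0.0625, -0.4891), dt=1.2 → body Δ=(0.0494, -0.0922, -0.5870) → world pose (-0.7450, 0.1540, -1.1576)
step 4: ξ=(vx,vy,ωz)=(-0.3500, -0.4250, -0.8696), dt=1.5 → body Δ=(-0.7484, -0.1750, -1.3043) → world pose (-1.2057, 0.7691, -2.4620)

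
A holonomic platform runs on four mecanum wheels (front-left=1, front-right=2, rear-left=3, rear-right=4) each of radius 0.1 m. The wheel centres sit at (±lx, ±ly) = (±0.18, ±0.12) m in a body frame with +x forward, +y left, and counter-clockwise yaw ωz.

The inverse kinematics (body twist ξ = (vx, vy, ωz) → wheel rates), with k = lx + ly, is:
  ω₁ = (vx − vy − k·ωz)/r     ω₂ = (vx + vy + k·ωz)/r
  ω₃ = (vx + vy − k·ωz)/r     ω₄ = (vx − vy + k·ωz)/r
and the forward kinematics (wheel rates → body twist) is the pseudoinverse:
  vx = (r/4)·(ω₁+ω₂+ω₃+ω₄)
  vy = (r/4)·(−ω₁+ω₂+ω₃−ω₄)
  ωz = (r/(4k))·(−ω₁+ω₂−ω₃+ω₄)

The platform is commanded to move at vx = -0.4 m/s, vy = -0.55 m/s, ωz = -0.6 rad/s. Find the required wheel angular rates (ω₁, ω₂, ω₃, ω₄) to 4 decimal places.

k = lx + ly = 0.18 + 0.12 = 0.3000;  k·ωz = 0.3000·-0.6 = -0.1800
ω₁ (FL) = (vx − vy − k·ωz)/r = 0.3300/0.1 = 3.3000
ω₂ (FR) = (vx + vy + k·ωz)/r = -1.1300/0.1 = -11.3000
ω₃ (RL) = (vx + vy − k·ωz)/r = -0.7700/0.1 = -7.7000
ω₄ (RR) = (vx − vy + k·ωz)/r = -0.0300/0.1 = -0.3000

(3.3000, -11.3000, -7.7000, -0.3000)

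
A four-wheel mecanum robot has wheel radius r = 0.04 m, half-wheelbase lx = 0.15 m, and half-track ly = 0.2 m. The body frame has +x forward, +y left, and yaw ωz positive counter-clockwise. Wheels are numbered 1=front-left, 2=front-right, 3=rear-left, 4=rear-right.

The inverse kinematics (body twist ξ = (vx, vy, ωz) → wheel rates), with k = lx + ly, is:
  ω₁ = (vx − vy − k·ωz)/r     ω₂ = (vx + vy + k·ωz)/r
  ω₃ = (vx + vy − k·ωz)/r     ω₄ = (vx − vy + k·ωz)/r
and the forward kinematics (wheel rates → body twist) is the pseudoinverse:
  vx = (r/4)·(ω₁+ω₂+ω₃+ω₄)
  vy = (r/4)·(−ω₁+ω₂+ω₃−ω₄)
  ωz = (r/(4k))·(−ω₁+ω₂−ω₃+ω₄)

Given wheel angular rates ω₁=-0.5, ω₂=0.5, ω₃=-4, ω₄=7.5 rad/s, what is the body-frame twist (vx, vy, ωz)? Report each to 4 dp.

k = lx + ly = 0.15 + 0.2 = 0.3500
ω₁+ω₂+ω₃+ω₄ = 3.5000  →  vx = (0.04/4)·3.5000 = 0.0350
−ω₁+ω₂+ω₃−ω₄ = -10.5000  →  vy = (0.04/4)·-10.5000 = -0.1050
−ω₁+ω₂−ω₃+ω₄ = 12.5000  →  ωz = (0.04/1.4000)·12.5000 = 0.3571

(0.0350, -0.1050, 0.3571)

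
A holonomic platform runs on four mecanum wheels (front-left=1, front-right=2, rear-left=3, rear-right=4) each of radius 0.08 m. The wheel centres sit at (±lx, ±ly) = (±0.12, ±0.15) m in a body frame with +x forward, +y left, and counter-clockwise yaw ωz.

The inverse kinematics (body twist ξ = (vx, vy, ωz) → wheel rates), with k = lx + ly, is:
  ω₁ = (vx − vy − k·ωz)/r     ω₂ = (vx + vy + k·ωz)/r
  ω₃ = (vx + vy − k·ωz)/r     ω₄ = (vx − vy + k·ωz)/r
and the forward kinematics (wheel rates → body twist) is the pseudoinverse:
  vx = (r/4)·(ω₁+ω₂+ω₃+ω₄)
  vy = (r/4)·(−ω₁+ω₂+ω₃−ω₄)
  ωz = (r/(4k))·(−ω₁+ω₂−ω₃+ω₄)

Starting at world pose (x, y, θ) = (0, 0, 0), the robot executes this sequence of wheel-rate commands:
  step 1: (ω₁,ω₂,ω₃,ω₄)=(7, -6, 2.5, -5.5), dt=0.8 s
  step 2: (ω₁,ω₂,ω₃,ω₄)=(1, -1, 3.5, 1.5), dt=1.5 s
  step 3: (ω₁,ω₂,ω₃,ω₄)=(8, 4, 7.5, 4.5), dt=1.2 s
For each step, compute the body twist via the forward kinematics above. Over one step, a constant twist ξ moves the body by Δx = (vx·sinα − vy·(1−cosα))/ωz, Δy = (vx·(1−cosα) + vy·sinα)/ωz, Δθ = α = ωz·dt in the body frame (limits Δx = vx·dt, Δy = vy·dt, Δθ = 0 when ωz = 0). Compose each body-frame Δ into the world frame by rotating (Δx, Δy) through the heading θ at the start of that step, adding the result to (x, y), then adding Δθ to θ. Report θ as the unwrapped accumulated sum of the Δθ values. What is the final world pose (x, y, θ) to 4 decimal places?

(-0.3099, -0.6969, -2.3111)

step 1: ξ=(vx,vy,ωz)=(-0.0400, -0.1000, -1.5556), dt=0.8 → body Δ=(-0.0680, -0.0434, -1.2444) → world pose (-0.0680, -0.0434, -1.2444)
step 2: ξ=(vx,vy,ωz)=(0.1000, 0.0000, -0.2963), dt=1.5 → body Δ=(0.1451, -0.0328, -0.4444) → world pose (-0.0526, -0.1914, -1.6889)
step 3: ξ=(vx,vy,ωz)=(0.4800, -0.0200, -0.5185), dt=1.2 → body Δ=(0.5323, -0.1960, -0.6222) → world pose (-0.3099, -0.6969, -2.3111)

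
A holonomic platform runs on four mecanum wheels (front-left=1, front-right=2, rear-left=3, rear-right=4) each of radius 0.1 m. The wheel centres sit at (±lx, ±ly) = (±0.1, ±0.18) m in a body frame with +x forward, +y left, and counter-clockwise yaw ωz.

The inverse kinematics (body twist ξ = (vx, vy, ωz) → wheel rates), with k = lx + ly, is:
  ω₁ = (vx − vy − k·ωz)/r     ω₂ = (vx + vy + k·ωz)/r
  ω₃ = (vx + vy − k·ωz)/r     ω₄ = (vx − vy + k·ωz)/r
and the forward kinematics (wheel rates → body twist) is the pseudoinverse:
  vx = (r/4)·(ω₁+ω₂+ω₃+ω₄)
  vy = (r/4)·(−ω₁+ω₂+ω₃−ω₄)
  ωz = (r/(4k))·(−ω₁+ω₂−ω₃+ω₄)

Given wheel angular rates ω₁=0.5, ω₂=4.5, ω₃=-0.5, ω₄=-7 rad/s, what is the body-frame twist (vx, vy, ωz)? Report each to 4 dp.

k = lx + ly = 0.1 + 0.18 = 0.2800
ω₁+ω₂+ω₃+ω₄ = -2.5000  →  vx = (0.1/4)·-2.5000 = -0.0625
−ω₁+ω₂+ω₃−ω₄ = 10.5000  →  vy = (0.1/4)·10.5000 = 0.2625
−ω₁+ω₂−ω₃+ω₄ = -2.5000  →  ωz = (0.1/1.1200)·-2.5000 = -0.2232

(-0.0625, 0.2625, -0.2232)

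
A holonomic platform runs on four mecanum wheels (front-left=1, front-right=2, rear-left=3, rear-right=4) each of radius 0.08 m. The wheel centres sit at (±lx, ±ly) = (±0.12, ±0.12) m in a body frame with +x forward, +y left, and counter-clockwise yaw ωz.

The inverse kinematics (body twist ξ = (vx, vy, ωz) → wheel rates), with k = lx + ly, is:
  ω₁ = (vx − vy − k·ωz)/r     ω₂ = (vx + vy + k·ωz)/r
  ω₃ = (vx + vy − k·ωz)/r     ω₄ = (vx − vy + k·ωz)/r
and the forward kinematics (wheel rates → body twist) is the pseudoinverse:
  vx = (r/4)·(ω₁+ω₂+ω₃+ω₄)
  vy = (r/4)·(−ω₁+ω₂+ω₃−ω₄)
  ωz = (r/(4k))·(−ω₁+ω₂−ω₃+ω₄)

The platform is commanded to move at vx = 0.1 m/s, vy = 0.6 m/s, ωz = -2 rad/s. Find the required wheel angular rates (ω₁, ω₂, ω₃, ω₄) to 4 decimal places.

k = lx + ly = 0.12 + 0.12 = 0.2400;  k·ωz = 0.2400·-2 = -0.4800
ω₁ (FL) = (vx − vy − k·ωz)/r = -0.0200/0.08 = -0.2500
ω₂ (FR) = (vx + vy + k·ωz)/r = 0.2200/0.08 = 2.7500
ω₃ (RL) = (vx + vy − k·ωz)/r = 1.1800/0.08 = 14.7500
ω₄ (RR) = (vx − vy + k·ωz)/r = -0.9800/0.08 = -12.2500

(-0.2500, 2.7500, 14.7500, -12.2500)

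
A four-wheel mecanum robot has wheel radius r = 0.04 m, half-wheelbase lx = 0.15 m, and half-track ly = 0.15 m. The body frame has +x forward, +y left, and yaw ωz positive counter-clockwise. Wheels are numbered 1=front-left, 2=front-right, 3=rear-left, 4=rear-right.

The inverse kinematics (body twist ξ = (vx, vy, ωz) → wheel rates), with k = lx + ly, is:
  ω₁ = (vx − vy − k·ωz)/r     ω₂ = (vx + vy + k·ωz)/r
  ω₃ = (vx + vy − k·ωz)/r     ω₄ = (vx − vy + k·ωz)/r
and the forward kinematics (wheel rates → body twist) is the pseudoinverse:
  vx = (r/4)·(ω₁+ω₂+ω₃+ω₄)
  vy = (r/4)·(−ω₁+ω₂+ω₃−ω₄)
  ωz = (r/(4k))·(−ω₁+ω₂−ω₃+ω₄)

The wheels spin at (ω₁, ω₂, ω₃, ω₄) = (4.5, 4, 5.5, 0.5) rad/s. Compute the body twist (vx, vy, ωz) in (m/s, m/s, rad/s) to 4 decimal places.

(0.1450, 0.0450, -0.1833)

k = lx + ly = 0.15 + 0.15 = 0.3000
ω₁+ω₂+ω₃+ω₄ = 14.5000  →  vx = (0.04/4)·14.5000 = 0.1450
−ω₁+ω₂+ω₃−ω₄ = 4.5000  →  vy = (0.04/4)·4.5000 = 0.0450
−ω₁+ω₂−ω₃+ω₄ = -5.5000  →  ωz = (0.04/1.2000)·-5.5000 = -0.1833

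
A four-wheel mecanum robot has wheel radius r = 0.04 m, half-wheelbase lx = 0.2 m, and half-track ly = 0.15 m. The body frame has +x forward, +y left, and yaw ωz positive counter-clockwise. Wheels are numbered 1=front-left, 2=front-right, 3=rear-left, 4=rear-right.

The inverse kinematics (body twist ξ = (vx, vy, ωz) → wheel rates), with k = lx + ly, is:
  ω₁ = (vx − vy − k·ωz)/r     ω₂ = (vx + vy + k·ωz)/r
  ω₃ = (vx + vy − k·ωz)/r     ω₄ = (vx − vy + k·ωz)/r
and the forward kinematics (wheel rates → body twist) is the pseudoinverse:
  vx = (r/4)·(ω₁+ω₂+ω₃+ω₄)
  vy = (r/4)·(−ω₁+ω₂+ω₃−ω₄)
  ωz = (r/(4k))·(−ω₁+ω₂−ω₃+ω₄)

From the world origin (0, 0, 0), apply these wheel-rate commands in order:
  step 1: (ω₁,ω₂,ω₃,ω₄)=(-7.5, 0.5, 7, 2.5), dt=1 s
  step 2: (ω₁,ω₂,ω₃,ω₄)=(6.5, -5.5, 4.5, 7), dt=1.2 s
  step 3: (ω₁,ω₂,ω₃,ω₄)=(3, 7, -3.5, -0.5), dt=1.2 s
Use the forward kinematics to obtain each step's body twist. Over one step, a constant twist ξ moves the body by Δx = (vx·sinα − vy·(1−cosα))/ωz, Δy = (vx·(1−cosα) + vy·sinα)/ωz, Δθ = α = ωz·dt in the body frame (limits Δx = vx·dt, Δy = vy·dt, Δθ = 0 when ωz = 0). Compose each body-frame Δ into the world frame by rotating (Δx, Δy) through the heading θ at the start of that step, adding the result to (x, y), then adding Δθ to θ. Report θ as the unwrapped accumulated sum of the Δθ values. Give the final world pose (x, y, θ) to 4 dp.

(0.2296, -0.0519, 0.0143)

step 1: ξ=(vx,vy,ωz)=(0.0250, 0.1250, 0.1000), dt=1.0 → body Δ=(0.0187, 0.1260, 0.1000) → world pose (0.0187, 0.1260, 0.1000)
step 2: ξ=(vx,vy,ωz)=(0.1250, -0.1450, -0.2714), dt=1.2 → body Δ=(0.1193, -0.1952, -0.3257) → world pose (0.1569, -0.0562, -0.2257)
step 3: ξ=(vx,vy,ωz)=(0.0600, 0.0100, 0.2000), dt=1.2 → body Δ=(0.0699, 0.0205, 0.2400) → world pose (0.2296, -0.0519, 0.0143)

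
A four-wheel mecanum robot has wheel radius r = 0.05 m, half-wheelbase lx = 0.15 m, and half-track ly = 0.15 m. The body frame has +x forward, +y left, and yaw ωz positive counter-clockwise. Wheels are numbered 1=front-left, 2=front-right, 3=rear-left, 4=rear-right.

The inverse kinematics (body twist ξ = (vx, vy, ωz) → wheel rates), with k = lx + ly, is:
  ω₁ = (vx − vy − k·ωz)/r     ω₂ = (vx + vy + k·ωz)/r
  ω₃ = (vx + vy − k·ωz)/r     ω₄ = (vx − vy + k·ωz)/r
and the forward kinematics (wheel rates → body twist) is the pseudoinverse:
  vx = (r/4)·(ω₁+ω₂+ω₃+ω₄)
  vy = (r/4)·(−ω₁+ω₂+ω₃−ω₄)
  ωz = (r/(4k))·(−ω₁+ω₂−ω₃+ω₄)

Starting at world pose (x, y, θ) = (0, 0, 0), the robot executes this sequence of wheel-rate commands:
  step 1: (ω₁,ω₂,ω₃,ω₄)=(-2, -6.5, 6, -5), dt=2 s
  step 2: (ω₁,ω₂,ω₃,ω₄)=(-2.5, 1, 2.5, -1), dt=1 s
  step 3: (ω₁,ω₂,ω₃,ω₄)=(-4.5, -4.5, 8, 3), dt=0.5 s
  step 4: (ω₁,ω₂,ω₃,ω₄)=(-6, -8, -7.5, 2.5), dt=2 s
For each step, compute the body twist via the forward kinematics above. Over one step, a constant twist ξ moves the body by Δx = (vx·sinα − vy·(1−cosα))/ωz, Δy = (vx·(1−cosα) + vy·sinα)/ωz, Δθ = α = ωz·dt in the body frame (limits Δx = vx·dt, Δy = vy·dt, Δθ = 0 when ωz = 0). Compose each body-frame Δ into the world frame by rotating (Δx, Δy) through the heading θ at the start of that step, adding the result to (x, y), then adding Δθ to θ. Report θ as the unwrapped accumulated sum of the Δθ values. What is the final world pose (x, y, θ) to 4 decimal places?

step 1: ξ=(vx,vy,ωz)=(-0.0938, 0.0813, -0.6458), dt=2.0 → body Δ=(-0.0484, 0.2261, -1.2917) → world pose (-0.0484, 0.2261, -1.2917)
step 2: ξ=(vx,vy,ωz)=(0.0000, 0.0875, 0.0000), dt=1.0 → body Δ=(0.0000, 0.0875, 0.0000) → world pose (0.0357, 0.2502, -1.2917)
step 3: ξ=(vx,vy,ωz)=(0.0250, 0.0625, -0.2083), dt=0.5 → body Δ=(0.0141, 0.0305, -0.1042) → world pose (0.0690, 0.2451, -1.3958)
step 4: ξ=(vx,vy,ωz)=(-0.2375, -0.1500, 0.3333), dt=2.0 → body Δ=(-0.3442, -0.4308, 0.6667) → world pose (-0.4152, 0.5091, -0.7292)

(-0.4152, 0.5091, -0.7292)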